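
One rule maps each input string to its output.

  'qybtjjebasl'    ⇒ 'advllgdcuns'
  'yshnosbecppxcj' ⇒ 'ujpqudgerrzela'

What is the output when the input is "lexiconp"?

gzkeqprn

The rule is to shift every letter 2 places forward in the alphabet (wrapping around), then move the first character to the end.
Applying that to "lexiconp" gives "gzkeqprn".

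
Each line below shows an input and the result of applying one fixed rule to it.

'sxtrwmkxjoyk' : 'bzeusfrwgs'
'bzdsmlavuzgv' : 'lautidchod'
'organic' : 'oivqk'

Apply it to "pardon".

zlwv

The rule is to shift every letter 8 places forward in the alphabet (wrapping around), then delete the first 2 characters.
For "pardon", step one produces "xizlwv"; step two turns that into "zlwv".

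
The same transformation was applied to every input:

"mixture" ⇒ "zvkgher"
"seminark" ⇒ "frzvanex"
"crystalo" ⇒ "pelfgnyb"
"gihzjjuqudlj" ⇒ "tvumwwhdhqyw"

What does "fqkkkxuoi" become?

What's happening: shift every letter 13 places forward in the alphabet (wrapping around) — i.e. ROT13.
So "fqkkkxuoi" becomes "sdxxxkhbv".

sdxxxkhbv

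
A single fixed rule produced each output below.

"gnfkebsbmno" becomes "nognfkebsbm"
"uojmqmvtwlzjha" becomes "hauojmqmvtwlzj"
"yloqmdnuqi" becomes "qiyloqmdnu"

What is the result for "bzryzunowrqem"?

embzryzunowrq

Looking at the pairs, the operation is to move the last 2 characters to the front (rotate right by 2).
For "bzryzunowrqem" the result is "embzryzunowrq".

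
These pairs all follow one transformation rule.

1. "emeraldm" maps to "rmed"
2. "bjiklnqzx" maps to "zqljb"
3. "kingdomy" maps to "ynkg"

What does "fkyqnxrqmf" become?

yrqmf

In each case the input is transformed by: sort the characters into reverse alphabetical order, then keep every other character starting from the first (positions 1st, 3rd, 5th, ...).
Working it through for "fkyqnxrqmf": intermediate "yxrqqnmkff", final "yrqmf".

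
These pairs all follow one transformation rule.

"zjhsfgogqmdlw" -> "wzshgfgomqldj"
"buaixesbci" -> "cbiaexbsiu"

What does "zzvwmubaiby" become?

The pattern: swap each adjacent pair of characters (1↔2, 3↔4, ...), then swap the first and last characters.
Doing the same to "zzvwmubaiby": "yzwvumabbiz".

yzwvumabbiz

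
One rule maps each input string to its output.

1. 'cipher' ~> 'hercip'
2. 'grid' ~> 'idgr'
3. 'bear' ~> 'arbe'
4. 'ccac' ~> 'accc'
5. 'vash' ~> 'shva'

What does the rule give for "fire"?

What's happening: swap the front and back halves of the string.
Applying that to "fire" gives "refi".

refi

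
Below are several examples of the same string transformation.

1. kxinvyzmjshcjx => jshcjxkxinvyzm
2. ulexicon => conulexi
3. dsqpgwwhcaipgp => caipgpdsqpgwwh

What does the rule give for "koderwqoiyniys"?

The rule is to swap the front and back halves of the string, then move the first character to the end.
"koderwqoiyniys" → "iyniyskoderwqo".

iyniyskoderwqo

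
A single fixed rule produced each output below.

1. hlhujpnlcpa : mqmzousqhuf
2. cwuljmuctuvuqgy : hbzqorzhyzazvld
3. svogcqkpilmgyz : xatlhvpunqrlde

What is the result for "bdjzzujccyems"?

gioeezohhdjrx

The pattern: shift every letter 5 places forward in the alphabet (wrapping around).
Doing the same to "bdjzzujccyems": "gioeezohhdjrx".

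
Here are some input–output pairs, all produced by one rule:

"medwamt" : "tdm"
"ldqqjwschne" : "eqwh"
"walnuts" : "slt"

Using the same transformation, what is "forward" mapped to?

The rule is to move the last character to the front, then keep one character in every 3, starting at position 1 (positions 1st, 4th, 7th, ...).
Starting from "forward": after the first operation, "dforwar"; after the second, "drr".

drr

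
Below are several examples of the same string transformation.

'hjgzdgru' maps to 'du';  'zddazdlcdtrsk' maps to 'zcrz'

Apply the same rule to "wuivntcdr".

ndu

The rule is to move the first 2 characters to the end (rotate left by 2), then keep one character in every 3, starting at position 3 (positions 3rd, 6th, 9th, ...).
Applying both steps to "wuivntcdr": "ivntcdrwu", then "ndu".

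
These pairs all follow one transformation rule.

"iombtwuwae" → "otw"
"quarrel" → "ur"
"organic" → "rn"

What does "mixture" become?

The transformation: keep one character in every 3, starting at position 2 (positions 2nd, 5th, 8th, ...).
Doing the same to "mixture": "iu".

iu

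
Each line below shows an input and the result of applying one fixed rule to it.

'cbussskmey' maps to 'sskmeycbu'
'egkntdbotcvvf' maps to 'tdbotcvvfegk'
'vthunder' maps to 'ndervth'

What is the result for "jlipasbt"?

Each output is the input with this applied: move the first 3 characters to the end (rotate left by 3), then delete the first character.
Applying both steps to "jlipasbt": "pasbtjli", then "asbtjli".

asbtjli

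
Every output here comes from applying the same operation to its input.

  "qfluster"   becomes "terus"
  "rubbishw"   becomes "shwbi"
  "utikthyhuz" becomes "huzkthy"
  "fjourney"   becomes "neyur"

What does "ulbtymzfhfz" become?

hfztymzf

The transformation: delete the first 3 characters, then move the last 3 characters to the front (rotate right by 3).
For "ulbtymzfhfz", step one produces "tymzfhfz"; step two turns that into "hfztymzf".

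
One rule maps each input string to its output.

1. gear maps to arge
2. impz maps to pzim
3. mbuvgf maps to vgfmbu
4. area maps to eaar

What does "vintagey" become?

ageyvint

What's happening: swap the front and back halves of the string.
Applying that to "vintagey" gives "ageyvint".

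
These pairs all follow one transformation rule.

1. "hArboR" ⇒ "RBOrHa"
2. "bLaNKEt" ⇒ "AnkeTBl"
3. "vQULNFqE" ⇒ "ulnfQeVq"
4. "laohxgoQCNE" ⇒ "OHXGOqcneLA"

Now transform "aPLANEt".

laneTAp

What's happening: flip the case of every letter, then move the first 2 characters to the end (rotate left by 2).
Starting from "aPLANEt": after the first operation, "AplaneT"; after the second, "laneTAp".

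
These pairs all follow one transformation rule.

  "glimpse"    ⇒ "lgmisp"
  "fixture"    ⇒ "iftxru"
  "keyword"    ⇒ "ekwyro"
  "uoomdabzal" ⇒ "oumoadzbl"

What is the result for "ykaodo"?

kyoao

In each case the input is transformed by: swap each adjacent pair of characters (1↔2, 3↔4, ...), then delete the last character.
For "ykaodo", step one produces "kyoaod"; step two turns that into "kyoao".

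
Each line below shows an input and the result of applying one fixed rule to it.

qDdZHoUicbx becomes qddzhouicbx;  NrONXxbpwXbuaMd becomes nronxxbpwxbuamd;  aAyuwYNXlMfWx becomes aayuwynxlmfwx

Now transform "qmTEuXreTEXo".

qmteuxretexo

In each case the input is transformed by: convert every letter to lowercase.
Doing the same to "qmTEuXreTEXo": "qmteuxretexo".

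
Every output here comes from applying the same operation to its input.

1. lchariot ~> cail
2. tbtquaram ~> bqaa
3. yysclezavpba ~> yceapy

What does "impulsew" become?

musi

Looking at the pairs, the operation is to swap the first and last characters, then keep every other character starting from the second (positions 2nd, 4th, 6th, ...).
Starting from "impulsew": after the first operation, "wmpulsei"; after the second, "musi".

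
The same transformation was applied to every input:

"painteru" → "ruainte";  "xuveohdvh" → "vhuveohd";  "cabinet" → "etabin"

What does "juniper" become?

erunip

Looking at the pairs, the operation is to delete the first character, then move the last 2 characters to the front (rotate right by 2).
"juniper" → "uniper" → "erunip".
(Check on "painteru": → "ainteru" → "ruainte" ✓)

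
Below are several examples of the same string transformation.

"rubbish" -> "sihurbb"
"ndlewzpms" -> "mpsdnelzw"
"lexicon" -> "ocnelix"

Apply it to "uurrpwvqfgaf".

The transformation: swap each adjacent pair of characters (1↔2, 3↔4, ...), then move the last 3 characters to the front (rotate right by 3).
On "uurrpwvqfgaf": the first step gives "uurrwpqvgffa", and the second then gives "ffauurrwpqvg".

ffauurrwpqvg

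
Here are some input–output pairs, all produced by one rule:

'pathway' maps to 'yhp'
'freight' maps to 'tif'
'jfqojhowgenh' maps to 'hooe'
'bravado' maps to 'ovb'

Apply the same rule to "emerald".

dre

Each output is the input with this applied: swap the first and last characters, then keep one character in every 3, starting at position 1 (positions 1st, 4th, 7th, ...).
"emerald" → "dmerale" → "dre".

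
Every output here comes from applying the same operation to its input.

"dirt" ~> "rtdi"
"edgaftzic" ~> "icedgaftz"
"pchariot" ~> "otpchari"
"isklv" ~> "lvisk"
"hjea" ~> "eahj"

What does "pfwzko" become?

kopfwz

Looking at the pairs, the operation is to move the last 2 characters to the front (rotate right by 2).
So "pfwzko" becomes "kopfwz".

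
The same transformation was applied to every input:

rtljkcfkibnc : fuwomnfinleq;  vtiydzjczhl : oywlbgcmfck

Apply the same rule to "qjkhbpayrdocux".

The transformation: move the last character to the front, then shift every letter 3 places forward in the alphabet (wrapping around).
Working it through for "qjkhbpayrdocux": intermediate "xqjkhbpayrdocu", final "atmnkesdbugrfx".

atmnkesdbugrfx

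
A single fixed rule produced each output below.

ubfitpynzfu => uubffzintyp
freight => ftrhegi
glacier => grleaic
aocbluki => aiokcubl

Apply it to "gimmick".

In each case the input is transformed by: take characters alternately from the front and the back (1st, last, 2nd, 2nd-last, ...).
"gimmick" → "gkicmim".

gkicmim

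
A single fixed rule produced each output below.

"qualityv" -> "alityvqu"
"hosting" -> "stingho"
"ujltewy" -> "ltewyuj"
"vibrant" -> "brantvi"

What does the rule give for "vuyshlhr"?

What's happening: move the first 2 characters to the end (rotate left by 2).
"vuyshlhr" → "yshlhrvu".

yshlhrvu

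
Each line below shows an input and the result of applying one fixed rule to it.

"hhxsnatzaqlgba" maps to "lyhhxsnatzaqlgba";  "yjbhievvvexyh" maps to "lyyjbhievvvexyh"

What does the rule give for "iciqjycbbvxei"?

lyiciqjycbbvxei

The pattern: prepend "ly".
Applying that to "iciqjycbbvxei" gives "lyiciqjycbbvxei".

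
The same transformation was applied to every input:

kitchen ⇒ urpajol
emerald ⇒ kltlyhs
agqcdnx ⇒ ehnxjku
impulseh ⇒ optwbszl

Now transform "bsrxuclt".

Looking at the pairs, the operation is to shift every letter 7 places forward in the alphabet (wrapping around), then move the last character to the front.
For "bsrxuclt", step one produces "izyebjsa"; step two turns that into "aizyebjs".

aizyebjs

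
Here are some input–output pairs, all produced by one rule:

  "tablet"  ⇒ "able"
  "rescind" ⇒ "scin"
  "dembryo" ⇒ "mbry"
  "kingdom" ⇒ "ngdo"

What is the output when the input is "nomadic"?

madi

The rule is to move the last character to the front, then keep only the last 4 characters.
Starting from "nomadic": after the first operation, "cnomadi"; after the second, "madi".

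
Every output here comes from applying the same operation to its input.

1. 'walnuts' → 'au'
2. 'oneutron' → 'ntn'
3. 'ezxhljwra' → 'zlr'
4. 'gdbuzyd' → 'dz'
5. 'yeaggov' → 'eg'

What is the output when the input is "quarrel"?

ur

The transformation: keep one character in every 3, starting at position 2 (positions 2nd, 5th, 8th, ...).
So "quarrel" becomes "ur".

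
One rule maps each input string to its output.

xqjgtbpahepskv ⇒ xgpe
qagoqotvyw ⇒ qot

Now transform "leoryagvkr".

The transformation: delete the last 3 characters, then keep one character in every 3, starting at position 1 (positions 1st, 4th, 7th, ...).
"leoryagvkr" → "leoryag" → "lrg".

lrg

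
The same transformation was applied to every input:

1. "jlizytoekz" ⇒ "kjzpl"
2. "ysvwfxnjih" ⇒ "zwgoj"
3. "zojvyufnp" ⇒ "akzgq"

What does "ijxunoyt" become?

jyoz

The pattern: keep every other character starting from the first (positions 1st, 3rd, 5th, ...), then shift every letter 1 place forward in the alphabet (wrapping around).
For "ijxunoyt", step one produces "ixny"; step two turns that into "jyoz".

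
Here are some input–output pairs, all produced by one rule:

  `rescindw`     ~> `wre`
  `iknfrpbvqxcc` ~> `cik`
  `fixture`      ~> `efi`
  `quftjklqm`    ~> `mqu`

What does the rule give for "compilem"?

mco

Each output is the input with this applied: move the last character to the front, then keep only the first 3 characters.
On "compilem" that produces "mco".
(Check on "fixture": → "efixtur" → "efi" ✓)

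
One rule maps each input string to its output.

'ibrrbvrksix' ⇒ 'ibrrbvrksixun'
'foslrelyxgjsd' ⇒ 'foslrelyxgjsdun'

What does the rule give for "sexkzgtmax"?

sexkzgtmaxun

In each case the input is transformed by: append "un".
"sexkzgtmax" → "sexkzgtmaxun".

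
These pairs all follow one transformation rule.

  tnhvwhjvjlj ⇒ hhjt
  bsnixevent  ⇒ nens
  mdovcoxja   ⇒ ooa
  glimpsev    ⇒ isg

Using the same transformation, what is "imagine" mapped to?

Each output is the input with this applied: move the first 2 characters to the end (rotate left by 2), then keep one character in every 3, starting at position 1 (positions 1st, 4th, 7th, ...).
For "imagine", step one produces "agineim"; step two turns that into "anm".
(Check on "tnhvwhjvjlj": → "hvwhjvjljtn" → "hhjt" ✓)

anm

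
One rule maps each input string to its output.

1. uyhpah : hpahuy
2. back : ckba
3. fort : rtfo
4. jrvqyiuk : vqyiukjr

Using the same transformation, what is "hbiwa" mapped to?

iwahb

What's happening: move the first 2 characters to the end (rotate left by 2).
So "hbiwa" becomes "iwahb".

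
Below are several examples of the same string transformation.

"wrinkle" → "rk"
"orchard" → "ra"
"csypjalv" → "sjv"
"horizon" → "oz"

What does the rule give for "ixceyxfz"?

The rule is to keep one character in every 3, starting at position 2 (positions 2nd, 5th, 8th, ...).
On "ixceyxfz" that produces "xyz".

xyz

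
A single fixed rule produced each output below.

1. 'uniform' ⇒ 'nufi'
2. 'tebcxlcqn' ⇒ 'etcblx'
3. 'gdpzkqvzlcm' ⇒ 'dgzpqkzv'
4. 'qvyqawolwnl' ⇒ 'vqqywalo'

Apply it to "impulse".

Looking at the pairs, the operation is to delete the last 3 characters, then swap each adjacent pair of characters (1↔2, 3↔4, ...).
"impulse" → "miup".
(Check on "uniform": → "unif" → "nufi" ✓)

miup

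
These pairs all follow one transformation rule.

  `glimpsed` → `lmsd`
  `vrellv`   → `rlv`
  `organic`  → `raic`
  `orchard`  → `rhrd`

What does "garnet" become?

ant

Rule — swap each adjacent pair of characters (1↔2, 3↔4, ...), then keep every other character starting from the first (positions 1st, 3rd, 5th, ...).
Applying that to "garnet" gives "ant".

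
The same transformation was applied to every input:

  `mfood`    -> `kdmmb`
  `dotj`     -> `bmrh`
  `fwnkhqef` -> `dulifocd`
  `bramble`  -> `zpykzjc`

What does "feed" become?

dccb

In each case the input is transformed by: shift every letter 2 places backward in the alphabet (wrapping around).
So "feed" becomes "dccb".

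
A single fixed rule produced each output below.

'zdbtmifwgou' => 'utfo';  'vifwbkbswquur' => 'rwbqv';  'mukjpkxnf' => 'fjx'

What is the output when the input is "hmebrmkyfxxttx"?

The rule is to swap the first and last characters, then keep one character in every 3, starting at position 1 (positions 1st, 4th, 7th, ...).
For "hmebrmkyfxxttx", step one produces "xmebrmkyfxxtth"; step two turns that into "xbkxt".

xbkxt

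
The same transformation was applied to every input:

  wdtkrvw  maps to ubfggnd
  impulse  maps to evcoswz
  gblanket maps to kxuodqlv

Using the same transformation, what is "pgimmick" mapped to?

Each output is the input with this applied: move the first 3 characters to the end (rotate left by 3), then shift every letter 10 places forward in the alphabet (wrapping around).
For "pgimmick", step one produces "mmickpgi"; step two turns that into "wwsmuzqs".

wwsmuzqs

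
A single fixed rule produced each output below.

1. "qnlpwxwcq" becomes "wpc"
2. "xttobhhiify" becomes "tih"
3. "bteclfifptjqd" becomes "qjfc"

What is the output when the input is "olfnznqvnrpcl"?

ronf

The rule is to sort the characters into reverse alphabetical order, then keep one character in every 3, starting at position 3 (positions 3rd, 6th, 9th, ...).
Starting from "olfnznqvnrpcl": after the first operation, "zvrqponnnllfc"; after the second, "ronf".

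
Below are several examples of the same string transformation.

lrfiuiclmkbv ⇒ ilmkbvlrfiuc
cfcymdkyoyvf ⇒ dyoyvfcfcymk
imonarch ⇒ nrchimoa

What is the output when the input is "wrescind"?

What's happening: swap the front and back halves of the string, then swap the first and last characters.
On "wrescind": the first step gives "cindwres", and the second then gives "sindwrec".

sindwrec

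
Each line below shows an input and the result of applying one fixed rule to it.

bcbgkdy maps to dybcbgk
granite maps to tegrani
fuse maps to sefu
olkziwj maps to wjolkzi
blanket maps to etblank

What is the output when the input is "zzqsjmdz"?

What's happening: move the last 2 characters to the front (rotate right by 2).
Applying that to "zzqsjmdz" gives "dzzzqsjm".

dzzzqsjm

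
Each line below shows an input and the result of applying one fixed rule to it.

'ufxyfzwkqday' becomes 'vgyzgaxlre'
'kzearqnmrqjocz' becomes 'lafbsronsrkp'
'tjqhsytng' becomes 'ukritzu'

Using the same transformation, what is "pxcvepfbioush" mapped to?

qydwfqgcjpv

What's happening: shift every letter 1 place forward in the alphabet (wrapping around), then delete the last 2 characters.
On "pxcvepfbioush": the first step gives "qydwfqgcjpvti", and the second then gives "qydwfqgcjpv".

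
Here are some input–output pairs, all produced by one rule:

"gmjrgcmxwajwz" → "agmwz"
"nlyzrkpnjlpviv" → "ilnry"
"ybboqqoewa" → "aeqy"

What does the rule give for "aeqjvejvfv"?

The pattern: sort the characters into alphabetical order, then keep one character in every 3, starting at position 1 (positions 1st, 4th, 7th, ...).
On "aeqjvejvfv": the first step gives "aeefjjqvvv", and the second then gives "afqv".
(Check on "gmjrgcmxwajwz": → "acggjjmmrwwxz" → "agmwz" ✓)

afqv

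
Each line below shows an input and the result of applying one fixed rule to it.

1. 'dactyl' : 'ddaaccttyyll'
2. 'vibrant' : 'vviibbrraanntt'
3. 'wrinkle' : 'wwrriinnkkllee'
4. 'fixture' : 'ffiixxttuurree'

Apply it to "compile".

ccoommppiillee

The pattern: double every character.
On "compile" that produces "ccoommppiillee".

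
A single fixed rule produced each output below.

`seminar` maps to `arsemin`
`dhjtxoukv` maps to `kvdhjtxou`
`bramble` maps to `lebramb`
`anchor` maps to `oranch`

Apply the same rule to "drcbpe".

pedrcb

The pattern: move the last 2 characters to the front (rotate right by 2).
Applying that to "drcbpe" gives "pedrcb".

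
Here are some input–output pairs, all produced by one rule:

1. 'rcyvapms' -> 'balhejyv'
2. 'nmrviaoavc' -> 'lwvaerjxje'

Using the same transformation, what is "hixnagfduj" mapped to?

Each output is the input with this applied: shift every letter 9 places forward in the alphabet (wrapping around), then move the last character to the front.
Starting from "hixnagfduj": after the first operation, "qrgwjpomds"; after the second, "sqrgwjpomd".

sqrgwjpomd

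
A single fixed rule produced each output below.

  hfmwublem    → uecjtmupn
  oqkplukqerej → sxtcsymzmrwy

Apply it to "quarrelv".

izzmtdyc

Looking at the pairs, the operation is to move the first 2 characters to the end (rotate left by 2), then shift every letter 8 places forward in the alphabet (wrapping around).
On "quarrelv": the first step gives "arrelvqu", and the second then gives "izzmtdyc".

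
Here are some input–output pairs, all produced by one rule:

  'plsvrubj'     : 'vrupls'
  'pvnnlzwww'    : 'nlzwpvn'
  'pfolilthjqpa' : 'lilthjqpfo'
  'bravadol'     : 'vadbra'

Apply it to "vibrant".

ravib

The pattern: delete the last 2 characters, then move the first 3 characters to the end (rotate left by 3).
"vibrant" → "vibra" → "ravib".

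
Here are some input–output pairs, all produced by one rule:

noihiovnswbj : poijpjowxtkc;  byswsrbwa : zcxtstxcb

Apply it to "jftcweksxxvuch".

Looking at the pairs, the operation is to swap each adjacent pair of characters (1↔2, 3↔4, ...), then shift every letter 1 place forward in the alphabet (wrapping around).
"jftcweksxxvuch" → "fjctewskxxuvhc" → "gkdufxtlyyvwid".

gkdufxtlyyvwid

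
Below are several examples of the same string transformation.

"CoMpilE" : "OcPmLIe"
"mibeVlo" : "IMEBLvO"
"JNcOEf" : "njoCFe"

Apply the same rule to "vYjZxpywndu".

Rule — swap each adjacent pair of characters (1↔2, 3↔4, ...), then flip the case of every letter.
Working it through for "vYjZxpywndu": intermediate "YvZjpxwydnu", final "yVzJPXWYDNU".

yVzJPXWYDNU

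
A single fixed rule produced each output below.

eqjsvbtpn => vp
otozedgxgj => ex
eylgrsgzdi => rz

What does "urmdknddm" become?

What's happening: delete the first 2 characters, then keep one character in every 3, starting at position 3 (positions 3rd, 6th, 9th, ...).
So "urmdknddm" becomes "kd".

kd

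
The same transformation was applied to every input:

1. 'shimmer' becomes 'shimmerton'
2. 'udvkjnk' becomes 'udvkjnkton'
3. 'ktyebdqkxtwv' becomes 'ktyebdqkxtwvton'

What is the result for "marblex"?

marblexton

Rule — append "ton".
Applying that to "marblex" gives "marblexton".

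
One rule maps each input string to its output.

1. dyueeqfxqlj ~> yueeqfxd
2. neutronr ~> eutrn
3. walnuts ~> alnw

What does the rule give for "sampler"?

The transformation: delete the last 3 characters, then move the first character to the end.
Starting from "sampler": after the first operation, "samp"; after the second, "amps".
(Check on "dyueeqfxqlj": → "dyueeqfx" → "yueeqfxd" ✓)

amps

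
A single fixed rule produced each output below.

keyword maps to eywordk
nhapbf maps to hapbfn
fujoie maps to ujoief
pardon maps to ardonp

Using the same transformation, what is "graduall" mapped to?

raduallg

Each output is the input with this applied: move the first character to the end.
Applying that to "graduall" gives "raduallg".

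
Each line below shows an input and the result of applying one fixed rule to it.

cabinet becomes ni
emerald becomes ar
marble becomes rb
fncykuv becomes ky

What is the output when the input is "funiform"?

In each case the input is transformed by: take characters alternately from the front and the back (1st, last, 2nd, 2nd-last, ...), then keep only the last 2 characters.
Starting from "funiform": after the first operation, "fmurnoif"; after the second, "if".

if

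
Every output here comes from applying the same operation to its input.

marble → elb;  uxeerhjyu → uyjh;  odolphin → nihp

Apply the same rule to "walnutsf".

fstu

What's happening: take characters alternately from the front and the back (1st, last, 2nd, 2nd-last, ...), then keep every other character starting from the second (positions 2nd, 4th, 6th, ...).
On "walnutsf": the first step gives "wfasltnu", and the second then gives "fstu".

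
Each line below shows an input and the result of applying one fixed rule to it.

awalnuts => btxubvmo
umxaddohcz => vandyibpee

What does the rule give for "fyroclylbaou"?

gvzpsbpcdmmz

Rule — shift every letter 1 place forward in the alphabet (wrapping around), then take characters alternately from the front and the back (1st, last, 2nd, 2nd-last, ...).
On "fyroclylbaou" that produces "gvzpsbpcdmmz".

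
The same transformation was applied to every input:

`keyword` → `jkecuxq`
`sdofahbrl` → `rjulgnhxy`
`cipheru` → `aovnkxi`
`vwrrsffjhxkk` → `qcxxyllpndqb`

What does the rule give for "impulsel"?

rsvaryko

The pattern: swap the first and last characters, then shift every letter 6 places forward in the alphabet (wrapping around).
Working it through for "impulsel": intermediate "lmpulsei", final "rsvaryko".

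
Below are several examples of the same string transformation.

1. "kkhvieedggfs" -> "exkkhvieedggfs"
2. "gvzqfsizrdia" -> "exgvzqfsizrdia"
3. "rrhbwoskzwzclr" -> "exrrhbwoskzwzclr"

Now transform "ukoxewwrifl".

In each case the input is transformed by: prepend "ex".
"ukoxewwrifl" → "exukoxewwrifl".

exukoxewwrifl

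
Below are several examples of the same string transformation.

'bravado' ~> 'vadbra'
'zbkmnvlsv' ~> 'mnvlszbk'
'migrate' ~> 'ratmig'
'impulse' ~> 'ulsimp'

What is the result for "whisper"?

The rule is to delete the last character, then move the first 3 characters to the end (rotate left by 3).
Applying that to "whisper" gives "spewhi".
(Check on "zbkmnvlsv": → "zbkmnvls" → "mnvlszbk" ✓)

spewhi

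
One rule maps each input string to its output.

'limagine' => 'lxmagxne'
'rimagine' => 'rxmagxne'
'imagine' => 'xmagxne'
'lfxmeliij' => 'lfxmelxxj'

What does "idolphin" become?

The rule is to replace every "i" with "x".
Doing the same to "idolphin": "xdolphxn".

xdolphxn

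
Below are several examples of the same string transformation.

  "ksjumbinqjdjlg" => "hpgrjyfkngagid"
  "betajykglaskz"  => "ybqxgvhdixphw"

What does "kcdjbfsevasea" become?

Rule — shift every letter 3 places backward in the alphabet (wrapping around).
On "kcdjbfsevasea" that produces "hzagycpbsxpbx".

hzagycpbsxpbx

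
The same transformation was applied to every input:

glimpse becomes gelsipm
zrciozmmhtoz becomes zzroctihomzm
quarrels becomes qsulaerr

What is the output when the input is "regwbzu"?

ruezgbw

Each output is the input with this applied: take characters alternately from the front and the back (1st, last, 2nd, 2nd-last, ...).
Applying that to "regwbzu" gives "ruezgbw".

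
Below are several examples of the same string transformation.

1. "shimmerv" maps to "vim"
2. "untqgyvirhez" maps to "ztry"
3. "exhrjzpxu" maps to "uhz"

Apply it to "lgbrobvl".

The rule is to take characters alternately from the front and the back (1st, last, 2nd, 2nd-last, ...), then keep one character in every 3, starting at position 2 (positions 2nd, 5th, 8th, ...).
Applying that to "lgbrobvl" gives "lbo".

lbo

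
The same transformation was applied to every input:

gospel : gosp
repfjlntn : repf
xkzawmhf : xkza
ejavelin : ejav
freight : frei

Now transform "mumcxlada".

mumc

The rule is to keep only the first 4 characters.
On "mumcxlada" that produces "mumc".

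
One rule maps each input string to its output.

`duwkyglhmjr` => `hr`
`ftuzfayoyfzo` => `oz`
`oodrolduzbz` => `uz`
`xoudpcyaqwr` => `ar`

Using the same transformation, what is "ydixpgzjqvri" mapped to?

jr

The transformation: keep one character in every 3, starting at position 2 (positions 2nd, 5th, 8th, ...), then keep only the last 2 characters.
On "ydixpgzjqvri": the first step gives "dpjr", and the second then gives "jr".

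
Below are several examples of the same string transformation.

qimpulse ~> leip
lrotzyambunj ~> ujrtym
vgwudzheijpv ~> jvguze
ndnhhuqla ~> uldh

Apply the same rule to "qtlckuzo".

uotc

Rule — keep every other character starting from the second (positions 2nd, 4th, 6th, ...), then move the last 2 characters to the front (rotate right by 2).
For "qtlckuzo", step one produces "tcuo"; step two turns that into "uotc".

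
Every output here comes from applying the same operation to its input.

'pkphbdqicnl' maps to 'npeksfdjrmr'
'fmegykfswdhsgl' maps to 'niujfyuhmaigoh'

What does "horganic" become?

Looking at the pairs, the operation is to reverse the string, then shift every letter 2 places forward in the alphabet (wrapping around).
Working it through for "horganic": intermediate "cinagroh", final "ekpcitqj".
(Check on "pkphbdqicnl": → "lnciqdbhpkp" → "npeksfdjrmr" ✓)

ekpcitqj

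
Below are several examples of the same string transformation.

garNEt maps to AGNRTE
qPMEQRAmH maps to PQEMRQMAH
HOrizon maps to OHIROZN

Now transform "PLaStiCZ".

Rule — swap each adjacent pair of characters (1↔2, 3↔4, ...), then convert every letter to uppercase.
For "PLaStiCZ", step one produces "LPSaitZC"; step two turns that into "LPSAITZC".

LPSAITZC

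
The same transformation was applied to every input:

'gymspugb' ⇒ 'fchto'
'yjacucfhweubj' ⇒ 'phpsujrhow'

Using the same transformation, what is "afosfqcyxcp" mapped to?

The pattern: delete the first 3 characters, then shift every letter 13 places forward in the alphabet (wrapping around) — i.e. ROT13.
Working it through for "afosfqcyxcp": intermediate "sfqcyxcp", final "fsdplkpc".

fsdplkpc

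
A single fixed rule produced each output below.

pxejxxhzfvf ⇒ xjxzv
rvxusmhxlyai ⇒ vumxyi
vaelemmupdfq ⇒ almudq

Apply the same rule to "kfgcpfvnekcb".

Looking at the pairs, the operation is to keep every other character starting from the second (positions 2nd, 4th, 6th, ...).
Doing the same to "kfgcpfvnekcb": "fcfnkb".

fcfnkb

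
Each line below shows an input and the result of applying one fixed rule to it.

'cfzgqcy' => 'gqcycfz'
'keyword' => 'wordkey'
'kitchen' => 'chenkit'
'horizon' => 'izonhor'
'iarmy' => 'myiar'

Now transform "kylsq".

Rule — move the first 3 characters to the end (rotate left by 3).
So "kylsq" becomes "sqkyl".

sqkyl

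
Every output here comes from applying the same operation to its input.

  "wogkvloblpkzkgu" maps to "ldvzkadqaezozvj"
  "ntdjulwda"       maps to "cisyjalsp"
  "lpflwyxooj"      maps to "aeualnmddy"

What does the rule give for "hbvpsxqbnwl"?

wqkehmfqcla

Each output is the input with this applied: shift every letter 11 places backward in the alphabet (wrapping around).
So "hbvpsxqbnwl" becomes "wqkehmfqcla".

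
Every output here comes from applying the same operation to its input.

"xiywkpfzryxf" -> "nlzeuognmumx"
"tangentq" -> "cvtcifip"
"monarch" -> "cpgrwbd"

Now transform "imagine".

pvxctxb

Each output is the input with this applied: shift every letter 11 places backward in the alphabet (wrapping around), then move the first 2 characters to the end (rotate left by 2).
On "imagine": the first step gives "xbpvxct", and the second then gives "pvxctxb".
(Check on "monarch": → "bdcpgrw" → "cpgrwbd" ✓)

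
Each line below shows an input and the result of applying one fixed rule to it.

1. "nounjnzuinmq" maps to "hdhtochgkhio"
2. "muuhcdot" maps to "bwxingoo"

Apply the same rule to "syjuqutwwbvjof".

okonqqvpdizmsd

Rule — shift every letter 6 places backward in the alphabet (wrapping around), then move the first 3 characters to the end (rotate left by 3).
Starting from "syjuqutwwbvjof": after the first operation, "msdokonqqvpdiz"; after the second, "okonqqvpdizmsd".
(Check on "nounjnzuinmq": → "hiohdhtochgk" → "hdhtochgkhio" ✓)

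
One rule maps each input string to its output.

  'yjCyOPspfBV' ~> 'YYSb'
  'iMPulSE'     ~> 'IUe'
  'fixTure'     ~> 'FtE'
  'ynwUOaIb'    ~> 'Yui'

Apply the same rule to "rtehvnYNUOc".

RHyo

What's happening: keep one character in every 3, starting at position 1 (positions 1st, 4th, 7th, ...), then flip the case of every letter.
For "rtehvnYNUOc", step one produces "rhYO"; step two turns that into "RHyo".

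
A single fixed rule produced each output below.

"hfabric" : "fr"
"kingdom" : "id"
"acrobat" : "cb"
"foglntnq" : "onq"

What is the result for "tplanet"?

pn

Looking at the pairs, the operation is to keep one character in every 3, starting at position 2 (positions 2nd, 5th, 8th, ...).
For "tplanet" the result is "pn".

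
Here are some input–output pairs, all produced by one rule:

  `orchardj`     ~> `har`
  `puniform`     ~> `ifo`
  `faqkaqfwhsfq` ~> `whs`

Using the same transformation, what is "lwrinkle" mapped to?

The rule is to move the last 2 characters to the front (rotate right by 2), then keep only the last 3 characters.
On "lwrinkle": the first step gives "lelwrink", and the second then gives "ink".

ink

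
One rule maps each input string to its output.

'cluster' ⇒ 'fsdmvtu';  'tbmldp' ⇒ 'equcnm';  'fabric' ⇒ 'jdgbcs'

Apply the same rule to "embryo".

The rule is to move the last 2 characters to the front (rotate right by 2), then shift every letter 1 place forward in the alphabet (wrapping around).
For "embryo" the result is "zpfncs".
(Check on "fabric": → "icfabr" → "jdgbcs" ✓)

zpfncs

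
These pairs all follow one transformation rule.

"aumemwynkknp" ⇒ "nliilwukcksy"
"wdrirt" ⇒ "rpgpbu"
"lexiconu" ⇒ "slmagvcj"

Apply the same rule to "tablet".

rcjzyr

What's happening: reverse the string, then shift every letter 2 places backward in the alphabet (wrapping around).
"tablet" → "telbat" → "rcjzyr".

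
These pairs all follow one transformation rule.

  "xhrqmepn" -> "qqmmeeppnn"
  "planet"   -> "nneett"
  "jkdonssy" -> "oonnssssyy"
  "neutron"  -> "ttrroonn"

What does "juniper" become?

iippeerr

The pattern: delete the first 3 characters, then double every character.
Working it through for "juniper": intermediate "iper", final "iippeerr".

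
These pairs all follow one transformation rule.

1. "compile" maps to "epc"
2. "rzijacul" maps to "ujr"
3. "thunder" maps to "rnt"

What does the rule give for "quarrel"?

lrq

Rule — keep one character in every 3, starting at position 1 (positions 1st, 4th, 7th, ...), then reverse the string.
Applying both steps to "quarrel": "qrl", then "lrq".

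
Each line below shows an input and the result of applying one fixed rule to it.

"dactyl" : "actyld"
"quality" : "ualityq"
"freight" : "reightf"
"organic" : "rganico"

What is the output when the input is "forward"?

orwardf

What's happening: move the first character to the end.
Doing the same to "forward": "orwardf".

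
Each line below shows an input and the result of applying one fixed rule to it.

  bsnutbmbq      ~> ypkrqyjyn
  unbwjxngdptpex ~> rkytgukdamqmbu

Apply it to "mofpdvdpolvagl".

Each output is the input with this applied: shift every letter 3 places backward in the alphabet (wrapping around).
Doing the same to "mofpdvdpolvagl": "jlcmasamlisxdi".

jlcmasamlisxdi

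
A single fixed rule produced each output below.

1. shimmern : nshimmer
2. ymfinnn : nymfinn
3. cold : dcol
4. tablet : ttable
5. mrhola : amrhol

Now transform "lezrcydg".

The transformation: move the last character to the front.
On "lezrcydg" that produces "glezrcyd".

glezrcyd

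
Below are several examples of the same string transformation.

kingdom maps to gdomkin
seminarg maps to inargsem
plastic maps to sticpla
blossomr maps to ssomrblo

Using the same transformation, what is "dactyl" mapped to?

Rule — move the first 3 characters to the end (rotate left by 3).
For "dactyl" the result is "tyldac".

tyldac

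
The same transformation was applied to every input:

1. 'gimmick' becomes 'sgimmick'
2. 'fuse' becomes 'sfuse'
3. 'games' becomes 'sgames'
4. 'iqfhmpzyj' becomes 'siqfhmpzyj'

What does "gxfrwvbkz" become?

Each output is the input with this applied: prepend "s".
Doing the same to "gxfrwvbkz": "sgxfrwvbkz".

sgxfrwvbkz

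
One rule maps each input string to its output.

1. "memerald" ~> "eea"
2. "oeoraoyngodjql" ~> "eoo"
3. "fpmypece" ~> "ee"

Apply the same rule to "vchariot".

ai

Each output is the input with this applied: keep every other character starting from the second (positions 2nd, 4th, 6th, ...), then keep only the vowels.
"vchariot" → "cait" → "ai".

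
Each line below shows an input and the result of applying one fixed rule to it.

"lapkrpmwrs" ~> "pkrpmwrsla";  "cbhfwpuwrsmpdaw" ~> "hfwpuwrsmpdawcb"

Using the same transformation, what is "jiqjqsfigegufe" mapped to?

Each output is the input with this applied: move the first 2 characters to the end (rotate left by 2).
So "jiqjqsfigegufe" becomes "qjqsfigegufeji".

qjqsfigegufeji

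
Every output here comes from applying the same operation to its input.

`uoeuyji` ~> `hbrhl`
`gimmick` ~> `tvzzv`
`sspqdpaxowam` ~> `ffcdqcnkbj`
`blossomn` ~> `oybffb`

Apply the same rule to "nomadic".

abznq

What's happening: delete the last 2 characters, then shift every letter 13 places forward in the alphabet (wrapping around) — i.e. ROT13.
Working it through for "nomadic": intermediate "nomad", final "abznq".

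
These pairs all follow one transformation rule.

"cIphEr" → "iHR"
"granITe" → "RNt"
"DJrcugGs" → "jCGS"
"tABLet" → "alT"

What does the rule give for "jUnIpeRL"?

In each case the input is transformed by: keep every other character starting from the second (positions 2nd, 4th, 6th, ...), then flip the case of every letter.
On "jUnIpeRL": the first step gives "UIeL", and the second then gives "uiEl".

uiEl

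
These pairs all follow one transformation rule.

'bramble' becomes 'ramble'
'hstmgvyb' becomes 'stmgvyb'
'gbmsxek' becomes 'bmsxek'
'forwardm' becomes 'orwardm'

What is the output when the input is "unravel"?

Looking at the pairs, the operation is to delete the first character.
"unravel" → "nravel".

nravel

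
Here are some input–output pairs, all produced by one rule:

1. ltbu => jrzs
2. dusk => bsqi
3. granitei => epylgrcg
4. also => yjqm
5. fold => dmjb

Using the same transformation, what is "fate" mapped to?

dyrc

The pattern: shift every letter 2 places backward in the alphabet (wrapping around).
On "fate" that produces "dyrc".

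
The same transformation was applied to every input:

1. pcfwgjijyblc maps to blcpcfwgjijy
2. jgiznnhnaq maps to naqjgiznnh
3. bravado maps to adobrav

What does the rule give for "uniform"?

ormunif

The pattern: move the last 3 characters to the front (rotate right by 3).
So "uniform" becomes "ormunif".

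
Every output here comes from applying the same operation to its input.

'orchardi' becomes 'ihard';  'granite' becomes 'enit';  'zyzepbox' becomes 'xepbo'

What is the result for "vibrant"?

Each output is the input with this applied: delete the first 3 characters, then move the last character to the front.
Applying both steps to "vibrant": "rant", then "tran".

tran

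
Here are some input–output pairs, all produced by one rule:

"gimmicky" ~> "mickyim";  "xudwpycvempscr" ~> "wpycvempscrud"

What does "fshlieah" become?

The pattern: delete the first character, then move the first 2 characters to the end (rotate left by 2).
Applying both steps to "fshlieah": "shlieah", then "lieahsh".

lieahsh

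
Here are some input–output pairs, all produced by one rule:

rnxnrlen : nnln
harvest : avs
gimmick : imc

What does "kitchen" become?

Each output is the input with this applied: keep every other character starting from the second (positions 2nd, 4th, 6th, ...).
On "kitchen" that produces "ice".

ice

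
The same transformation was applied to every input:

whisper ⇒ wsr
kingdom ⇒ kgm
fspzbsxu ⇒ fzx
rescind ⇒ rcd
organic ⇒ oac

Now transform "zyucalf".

The rule is to keep one character in every 3, starting at position 1 (positions 1st, 4th, 7th, ...).
On "zyucalf" that produces "zcf".

zcf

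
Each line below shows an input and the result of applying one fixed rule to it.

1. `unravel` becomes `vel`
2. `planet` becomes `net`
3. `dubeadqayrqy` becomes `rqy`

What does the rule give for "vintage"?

age

Looking at the pairs, the operation is to keep only the last 3 characters.
"vintage" → "age".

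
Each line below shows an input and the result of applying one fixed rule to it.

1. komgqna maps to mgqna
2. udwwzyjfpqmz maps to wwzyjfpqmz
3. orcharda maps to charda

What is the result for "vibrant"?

brant

The pattern: delete the first 2 characters.
Applying that to "vibrant" gives "brant".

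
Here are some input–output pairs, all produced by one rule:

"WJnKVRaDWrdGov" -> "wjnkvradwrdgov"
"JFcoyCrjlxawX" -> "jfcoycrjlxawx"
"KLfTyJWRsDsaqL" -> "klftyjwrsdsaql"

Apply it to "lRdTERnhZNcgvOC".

Rule — convert every letter to lowercase.
So "lRdTERnhZNcgvOC" becomes "lrdternhzncgvoc".

lrdternhzncgvoc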